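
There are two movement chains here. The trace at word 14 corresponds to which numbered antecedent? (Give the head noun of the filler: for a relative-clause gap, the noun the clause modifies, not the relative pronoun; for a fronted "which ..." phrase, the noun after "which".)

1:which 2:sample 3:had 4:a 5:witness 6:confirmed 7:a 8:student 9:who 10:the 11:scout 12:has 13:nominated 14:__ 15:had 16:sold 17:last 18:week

8

The marked gap is inside the relative clause, the direct object of "nominated".
Its filler is the head noun "student" (via "who"), at word 8.
(The other dependency links word 2 to a gap after word 16.)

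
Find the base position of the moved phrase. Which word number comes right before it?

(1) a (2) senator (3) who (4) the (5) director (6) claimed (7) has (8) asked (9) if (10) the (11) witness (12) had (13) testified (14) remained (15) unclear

6

The displaced element is "a senator" (word 2).
It is linked across 1 clause boundary (Ø).
It functions as the subject of "asked", so the gap sits immediately after word 6 ("claimed").
Base order: The director claimed a senator has asked if the witness had testified.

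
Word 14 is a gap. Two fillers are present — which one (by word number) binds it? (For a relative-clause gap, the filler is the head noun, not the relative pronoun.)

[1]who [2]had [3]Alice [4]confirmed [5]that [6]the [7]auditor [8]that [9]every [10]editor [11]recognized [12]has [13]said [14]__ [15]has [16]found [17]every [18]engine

1

The marked gap is the subject of "found".
Its filler is the fronted wh-phrase "who", at word 1.
(The other dependency links word 7 to a gap after word 11.)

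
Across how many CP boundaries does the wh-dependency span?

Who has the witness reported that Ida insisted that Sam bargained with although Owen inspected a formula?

"who" is extracted from the PP object of "bargained".
Boundaries crossed, outermost first: [that], [that] — 2 in total.

2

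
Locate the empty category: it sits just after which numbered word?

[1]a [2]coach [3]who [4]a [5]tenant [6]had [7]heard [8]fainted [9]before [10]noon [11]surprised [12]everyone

7

The displaced element is "a coach" (word 2).
It is linked across 1 clause boundary (Ø).
It functions as the subject of "fainted", so the gap sits immediately after word 7 ("heard").
Base order: A tenant had heard a coach fainted before noon.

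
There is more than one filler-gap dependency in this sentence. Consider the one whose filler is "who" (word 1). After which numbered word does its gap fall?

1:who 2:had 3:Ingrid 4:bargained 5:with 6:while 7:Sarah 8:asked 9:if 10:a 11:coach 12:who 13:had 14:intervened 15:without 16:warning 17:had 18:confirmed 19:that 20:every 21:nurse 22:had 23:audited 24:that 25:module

5

The displaced element is "who" (word 1).
It functions as the object of the preposition "with" of "bargained", so the gap sits immediately after word 5 ("with").
Base order: Ingrid had bargained with who while Sarah asked if a coach who had intervened without warning had confirmed that every nurse had audited that module.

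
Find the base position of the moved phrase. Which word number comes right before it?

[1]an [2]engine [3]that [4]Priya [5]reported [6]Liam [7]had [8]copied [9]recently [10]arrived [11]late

The displaced element is "an engine" (word 2).
It is linked across 1 clause boundary (Ø).
It functions as the direct object of "copied", so the gap sits immediately after word 8 ("copied").
Base order: Priya reported Liam had copied an engine recently.

8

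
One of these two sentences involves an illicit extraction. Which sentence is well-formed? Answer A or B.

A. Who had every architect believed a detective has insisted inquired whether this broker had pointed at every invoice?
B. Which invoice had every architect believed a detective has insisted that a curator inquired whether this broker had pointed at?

A

In B, the wh-phrase is extracted from inside a wh-island (introduced by "whether"), which blocks movement.
In A, the extraction path crosses only that-complement boundaries, which are transparent.
So A is grammatical.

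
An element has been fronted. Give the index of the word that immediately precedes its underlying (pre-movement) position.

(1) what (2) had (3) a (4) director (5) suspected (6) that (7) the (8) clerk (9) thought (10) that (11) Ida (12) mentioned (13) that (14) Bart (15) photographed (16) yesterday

15

The displaced element is "what" (word 1).
It is linked across 3 clause boundaries (that → that → that).
It functions as the direct object of "photographed", so the gap sits immediately after word 15 ("photographed").
Base order: A director had suspected that the clerk thought that Ida mentioned that Bart photographed what yesterday.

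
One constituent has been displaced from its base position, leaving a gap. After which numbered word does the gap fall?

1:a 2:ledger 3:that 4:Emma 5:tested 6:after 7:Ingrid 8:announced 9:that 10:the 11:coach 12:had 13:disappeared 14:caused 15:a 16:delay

5

The displaced element is "a ledger" (word 2).
It functions as the direct object of "tested", so the gap sits immediately after word 5 ("tested").
Base order: Emma tested a ledger after Ingrid announced that the coach had disappeared.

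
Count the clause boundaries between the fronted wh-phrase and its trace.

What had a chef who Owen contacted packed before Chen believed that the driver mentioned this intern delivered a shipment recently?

0

"what" originates inside the matrix clause — no clause boundary is crossed.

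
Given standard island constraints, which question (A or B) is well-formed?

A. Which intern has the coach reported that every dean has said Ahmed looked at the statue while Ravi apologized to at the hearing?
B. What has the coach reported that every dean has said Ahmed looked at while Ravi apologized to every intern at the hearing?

B

In A, the wh-phrase is extracted from inside an adjunct island (introduced by "while"), which blocks movement.
In B, the extraction path crosses only that-complement boundaries, which are transparent.
So B is grammatical.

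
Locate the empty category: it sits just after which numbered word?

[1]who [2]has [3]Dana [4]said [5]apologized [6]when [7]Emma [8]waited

4

The displaced element is "who" (word 1).
It is linked across 1 clause boundary (Ø).
It functions as the subject of "apologized", so the gap sits immediately after word 4 ("said").
Base order: Dana has said that who apologized when Emma waited.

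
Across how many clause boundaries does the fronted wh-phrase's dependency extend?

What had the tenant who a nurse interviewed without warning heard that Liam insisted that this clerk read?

"what" is extracted from the object of "read".
Boundaries crossed, outermost first: [that], [that] — 2 in total.

2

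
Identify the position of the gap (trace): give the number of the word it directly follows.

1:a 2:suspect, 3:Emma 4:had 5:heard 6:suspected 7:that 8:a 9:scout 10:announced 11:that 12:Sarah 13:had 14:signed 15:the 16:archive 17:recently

5

The displaced element is "a suspect" (word 2).
It is linked across 1 clause boundary (Ø).
It functions as the subject of "suspected", so the gap sits immediately after word 5 ("heard").
Base order: Emma had heard that a suspect suspected that a scout announced that Sarah had signed the archive recently.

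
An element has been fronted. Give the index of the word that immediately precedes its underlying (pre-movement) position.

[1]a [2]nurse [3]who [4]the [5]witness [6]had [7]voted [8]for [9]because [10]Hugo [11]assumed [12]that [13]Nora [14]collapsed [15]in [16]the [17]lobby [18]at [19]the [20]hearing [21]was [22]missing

The displaced element is "a nurse" (word 2).
It functions as the object of the preposition "for" of "voted", so the gap sits immediately after word 8 ("for").
Base order: The witness had voted for a nurse because Hugo assumed that Nora collapsed in the lobby at the hearing.

8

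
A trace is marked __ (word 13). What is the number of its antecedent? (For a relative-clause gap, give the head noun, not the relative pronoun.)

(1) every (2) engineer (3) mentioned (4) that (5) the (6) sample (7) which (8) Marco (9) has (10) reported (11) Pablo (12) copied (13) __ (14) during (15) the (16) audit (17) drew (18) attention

6

The gap at 13 is the object of "copied", inside a relative clause.
The relative pronoun is "which" (word 7); it is bound by the head noun immediately before it.
Its filler is the head noun "sample", at word 6.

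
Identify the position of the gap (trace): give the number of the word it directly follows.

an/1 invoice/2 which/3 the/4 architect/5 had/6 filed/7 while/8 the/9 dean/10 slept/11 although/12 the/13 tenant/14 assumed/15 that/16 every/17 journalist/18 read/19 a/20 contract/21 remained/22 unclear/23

The displaced element is "an invoice" (word 2).
It functions as the direct object of "filed", so the gap sits immediately after word 7 ("filed").
Base order: The architect had filed an invoice while the dean slept although the tenant assumed that every journalist read a contract.

7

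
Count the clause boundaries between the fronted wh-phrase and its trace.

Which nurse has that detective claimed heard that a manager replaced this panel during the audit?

1

"which nurse" is extracted from the subject of "heard".
Boundaries crossed, outermost first: [Ø] — 1 in total.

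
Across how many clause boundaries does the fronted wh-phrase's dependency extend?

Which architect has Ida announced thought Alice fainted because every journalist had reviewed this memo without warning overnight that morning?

"which architect" is extracted from the subject of "thought".
Boundaries crossed, outermost first: [Ø] — 1 in total.

1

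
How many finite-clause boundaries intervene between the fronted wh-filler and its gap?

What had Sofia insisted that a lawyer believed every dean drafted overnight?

2

"what" is extracted from the object of "drafted".
Boundaries crossed, outermost first: [that], [Ø] — 2 in total.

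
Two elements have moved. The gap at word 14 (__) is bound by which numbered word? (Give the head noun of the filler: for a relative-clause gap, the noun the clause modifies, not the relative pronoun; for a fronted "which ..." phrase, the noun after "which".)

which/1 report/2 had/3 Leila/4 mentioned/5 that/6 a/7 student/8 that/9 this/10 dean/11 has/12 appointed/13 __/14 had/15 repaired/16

The marked gap is inside the relative clause, the direct object of "appointed".
Its filler is the head noun "student" (via "that"), at word 8.
(The other dependency links word 2 to a gap after word 16.)

8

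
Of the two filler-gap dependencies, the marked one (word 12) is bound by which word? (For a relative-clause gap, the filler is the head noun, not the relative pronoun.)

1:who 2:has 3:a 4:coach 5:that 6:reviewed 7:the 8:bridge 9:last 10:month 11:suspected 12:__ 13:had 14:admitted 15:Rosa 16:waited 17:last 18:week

The marked gap is the subject of "admitted".
Its filler is the fronted wh-phrase "who", at word 1.
(The other dependency links word 4 to a gap after word 5.)

1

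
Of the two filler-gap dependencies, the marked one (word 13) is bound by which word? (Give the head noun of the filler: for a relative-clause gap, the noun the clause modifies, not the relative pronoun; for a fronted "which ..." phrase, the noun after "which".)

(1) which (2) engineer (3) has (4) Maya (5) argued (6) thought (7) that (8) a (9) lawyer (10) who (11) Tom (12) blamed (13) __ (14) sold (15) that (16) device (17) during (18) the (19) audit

9

The marked gap is inside the relative clause, the direct object of "blamed".
Its filler is the head noun "lawyer" (via "who"), at word 9.
(The other dependency links word 2 to a gap after word 5.)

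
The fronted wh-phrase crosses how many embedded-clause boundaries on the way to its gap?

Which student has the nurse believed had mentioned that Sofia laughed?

1

"which student" is extracted from the subject of "mentioned".
Boundaries crossed, outermost first: [Ø] — 1 in total.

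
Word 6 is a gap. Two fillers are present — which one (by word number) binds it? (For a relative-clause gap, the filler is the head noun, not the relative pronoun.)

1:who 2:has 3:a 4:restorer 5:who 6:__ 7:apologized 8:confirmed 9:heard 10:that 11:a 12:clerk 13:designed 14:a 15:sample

The marked gap is inside the relative clause, the subject of "apologized".
Its filler is the head noun "restorer" (via "who"), at word 4.
(The other dependency links word 1 to a gap after word 8.)

4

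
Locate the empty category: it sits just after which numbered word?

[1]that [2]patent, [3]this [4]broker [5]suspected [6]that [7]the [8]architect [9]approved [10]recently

9

The displaced element is "that patent" (word 2).
It is linked across 1 clause boundary (that).
It functions as the direct object of "approved", so the gap sits immediately after word 9 ("approved").
Base order: This broker suspected that the architect approved that patent recently.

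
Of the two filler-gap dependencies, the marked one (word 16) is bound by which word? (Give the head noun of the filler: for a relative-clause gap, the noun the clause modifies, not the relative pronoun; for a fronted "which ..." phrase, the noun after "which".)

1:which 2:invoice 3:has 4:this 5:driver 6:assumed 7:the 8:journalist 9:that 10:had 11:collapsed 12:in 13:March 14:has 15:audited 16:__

2

The marked gap is the direct object of "audited".
Its filler is the fronted wh-phrase "which invoice", at word 2.
(The other dependency links word 8 to a gap after word 9.)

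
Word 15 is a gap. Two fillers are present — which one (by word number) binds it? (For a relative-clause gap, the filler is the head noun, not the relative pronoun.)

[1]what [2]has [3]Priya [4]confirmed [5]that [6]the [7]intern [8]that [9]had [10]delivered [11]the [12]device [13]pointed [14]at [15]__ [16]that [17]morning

The marked gap is the object of the preposition "at" of "pointed".
Its filler is the fronted wh-phrase "what", at word 1.
(The other dependency links word 7 to a gap after word 8.)

1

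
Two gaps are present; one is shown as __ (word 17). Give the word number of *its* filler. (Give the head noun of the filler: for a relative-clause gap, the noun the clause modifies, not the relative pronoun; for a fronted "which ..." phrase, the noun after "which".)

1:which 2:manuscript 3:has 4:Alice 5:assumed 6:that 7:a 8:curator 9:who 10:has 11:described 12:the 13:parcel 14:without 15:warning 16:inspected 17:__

2

The marked gap is the direct object of "inspected".
Its filler is the fronted wh-phrase "which manuscript", at word 2.
(The other dependency links word 8 to a gap after word 9.)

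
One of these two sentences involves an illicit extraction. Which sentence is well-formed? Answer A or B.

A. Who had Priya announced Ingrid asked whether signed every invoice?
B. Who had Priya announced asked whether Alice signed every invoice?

In A, the wh-phrase is extracted from inside a wh-island (introduced by "whether"), which blocks movement.
In B, the extraction path crosses only that-complement boundaries, which are transparent.
So B is grammatical.

B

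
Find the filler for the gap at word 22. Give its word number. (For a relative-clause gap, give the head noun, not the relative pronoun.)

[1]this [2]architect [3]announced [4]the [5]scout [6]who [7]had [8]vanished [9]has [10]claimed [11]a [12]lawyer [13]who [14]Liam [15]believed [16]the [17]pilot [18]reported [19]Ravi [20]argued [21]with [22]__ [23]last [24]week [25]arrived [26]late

The gap at 22 is the prepositional object of "argued", inside a relative clause.
The relative pronoun is "who" (word 13); it is bound by the head noun immediately before it.
Its filler is the head noun "lawyer", at word 12.

12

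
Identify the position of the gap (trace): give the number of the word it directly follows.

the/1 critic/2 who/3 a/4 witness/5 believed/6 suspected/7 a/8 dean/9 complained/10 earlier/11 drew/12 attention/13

The displaced element is "the critic" (word 2).
It is linked across 1 clause boundary (Ø).
It functions as the subject of "suspected", so the gap sits immediately after word 6 ("believed").
Base order: A witness believed the critic suspected a dean complained earlier.

6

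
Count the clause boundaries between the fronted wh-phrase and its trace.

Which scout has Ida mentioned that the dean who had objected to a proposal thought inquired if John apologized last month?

2

"which scout" is extracted from the subject of "inquired".
Boundaries crossed, outermost first: [that], [Ø] — 2 in total.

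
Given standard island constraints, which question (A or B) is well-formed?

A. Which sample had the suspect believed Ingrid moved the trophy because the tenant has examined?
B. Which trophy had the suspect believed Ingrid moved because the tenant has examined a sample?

B

In A, the wh-phrase is extracted from inside an adjunct island (introduced by "because"), which blocks movement.
In B, the extraction path crosses only that-complement boundaries, which are transparent.
So B is grammatical.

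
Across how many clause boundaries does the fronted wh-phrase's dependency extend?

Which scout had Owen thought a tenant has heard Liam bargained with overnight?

2

"which scout" is extracted from the PP object of "bargained".
Boundaries crossed, outermost first: [Ø], [Ø] — 2 in total.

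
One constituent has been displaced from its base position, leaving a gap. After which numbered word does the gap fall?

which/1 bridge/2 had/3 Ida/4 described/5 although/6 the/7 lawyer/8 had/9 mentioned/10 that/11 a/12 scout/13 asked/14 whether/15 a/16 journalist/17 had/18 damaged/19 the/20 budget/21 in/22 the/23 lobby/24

5

The displaced element is "which bridge" (word 2).
It functions as the direct object of "described", so the gap sits immediately after word 5 ("described").
Base order: Ida had described which bridge although the lawyer had mentioned that a scout asked whether a journalist had damaged the budget in the lobby.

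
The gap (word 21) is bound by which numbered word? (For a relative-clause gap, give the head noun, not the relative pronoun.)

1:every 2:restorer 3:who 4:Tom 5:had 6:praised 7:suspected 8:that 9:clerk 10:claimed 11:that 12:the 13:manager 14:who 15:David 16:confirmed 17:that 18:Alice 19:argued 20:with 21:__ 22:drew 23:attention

13

The gap at 21 is the prepositional object of "argued", inside a relative clause.
The relative pronoun is "who" (word 14); it is bound by the head noun immediately before it.
Its filler is the head noun "manager", at word 13.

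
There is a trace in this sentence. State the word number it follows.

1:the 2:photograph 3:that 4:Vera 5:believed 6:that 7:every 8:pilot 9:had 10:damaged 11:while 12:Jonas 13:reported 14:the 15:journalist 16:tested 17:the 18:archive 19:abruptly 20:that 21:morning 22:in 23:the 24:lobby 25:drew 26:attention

10

The displaced element is "the photograph" (word 2).
It is linked across 1 clause boundary (that).
It functions as the direct object of "damaged", so the gap sits immediately after word 10 ("damaged").
Base order: Vera believed that every pilot had damaged the photograph while Jonas reported the journalist tested the archive abruptly that morning in the lobby.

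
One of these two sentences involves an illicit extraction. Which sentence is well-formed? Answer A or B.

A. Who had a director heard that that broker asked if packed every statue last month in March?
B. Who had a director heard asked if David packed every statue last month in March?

B

In A, the wh-phrase is extracted from inside a wh-island (introduced by "if"), which blocks movement.
In B, the extraction path crosses only that-complement boundaries, which are transparent.
So B is grammatical.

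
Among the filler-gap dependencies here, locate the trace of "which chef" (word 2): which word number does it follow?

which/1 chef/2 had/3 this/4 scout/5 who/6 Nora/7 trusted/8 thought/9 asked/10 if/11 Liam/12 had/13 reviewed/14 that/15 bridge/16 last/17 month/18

The displaced element is "which chef" (word 2).
It is linked across 1 clause boundary (Ø).
It functions as the subject of "asked", so the gap sits immediately after word 9 ("thought").
Base order: This scout who Nora trusted had thought which chef asked if Liam had reviewed that bridge last month.

9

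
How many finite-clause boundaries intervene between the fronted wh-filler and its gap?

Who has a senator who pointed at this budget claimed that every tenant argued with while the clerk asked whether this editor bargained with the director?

1

"who" is extracted from the PP object of "argued".
Boundaries crossed, outermost first: [that] — 1 in total.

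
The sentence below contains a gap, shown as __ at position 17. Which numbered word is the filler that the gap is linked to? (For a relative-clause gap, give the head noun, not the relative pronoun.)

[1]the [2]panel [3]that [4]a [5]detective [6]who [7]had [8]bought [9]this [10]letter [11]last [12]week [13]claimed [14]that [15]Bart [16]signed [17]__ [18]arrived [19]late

The gap at 17 is the object of "signed", inside a relative clause.
The relative pronoun is "that" (word 3); it is bound by the head noun immediately before it.
Its filler is the head noun "panel", at word 2.

2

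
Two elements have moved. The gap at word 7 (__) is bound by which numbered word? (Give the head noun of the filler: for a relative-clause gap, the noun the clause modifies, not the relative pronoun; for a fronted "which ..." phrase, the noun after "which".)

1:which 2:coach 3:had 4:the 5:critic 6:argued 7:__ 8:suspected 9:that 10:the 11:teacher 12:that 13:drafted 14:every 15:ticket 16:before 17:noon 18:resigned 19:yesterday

2

The marked gap is the subject of "suspected".
Its filler is the fronted wh-phrase "which coach", at word 2.
(The other dependency links word 11 to a gap after word 12.)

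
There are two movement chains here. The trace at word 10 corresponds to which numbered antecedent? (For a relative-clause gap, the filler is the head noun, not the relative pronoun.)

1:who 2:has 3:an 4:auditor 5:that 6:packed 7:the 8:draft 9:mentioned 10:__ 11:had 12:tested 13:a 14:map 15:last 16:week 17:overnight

1

The marked gap is the subject of "tested".
Its filler is the fronted wh-phrase "who", at word 1.
(The other dependency links word 4 to a gap after word 5.)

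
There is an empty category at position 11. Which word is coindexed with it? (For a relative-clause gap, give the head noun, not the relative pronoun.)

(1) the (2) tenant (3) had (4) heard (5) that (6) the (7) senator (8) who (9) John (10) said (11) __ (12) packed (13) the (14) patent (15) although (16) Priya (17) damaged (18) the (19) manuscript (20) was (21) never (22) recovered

The gap at 11 is the subject of "packed", inside a relative clause.
The relative pronoun is "who" (word 8); it is bound by the head noun immediately before it.
Its filler is the head noun "senator", at word 7.

7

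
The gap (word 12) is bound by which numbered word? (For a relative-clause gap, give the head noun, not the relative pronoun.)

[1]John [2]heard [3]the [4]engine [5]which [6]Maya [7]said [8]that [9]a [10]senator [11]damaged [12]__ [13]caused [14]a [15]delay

The gap at 12 is the object of "damaged", inside a relative clause.
The relative pronoun is "which" (word 5); it is bound by the head noun immediately before it.
Its filler is the head noun "engine", at word 4.

4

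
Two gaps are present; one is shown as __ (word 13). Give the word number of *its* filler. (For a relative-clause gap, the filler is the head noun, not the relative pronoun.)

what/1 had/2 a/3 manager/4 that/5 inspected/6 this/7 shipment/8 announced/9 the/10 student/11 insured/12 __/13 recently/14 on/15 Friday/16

The marked gap is the direct object of "insured".
Its filler is the fronted wh-phrase "what", at word 1.
(The other dependency links word 4 to a gap after word 5.)

1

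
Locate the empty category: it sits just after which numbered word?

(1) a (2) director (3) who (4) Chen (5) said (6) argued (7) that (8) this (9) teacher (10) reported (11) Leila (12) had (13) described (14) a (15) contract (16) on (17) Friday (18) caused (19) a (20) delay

5

The displaced element is "a director" (word 2).
It is linked across 1 clause boundary (Ø).
It functions as the subject of "argued", so the gap sits immediately after word 5 ("said").
Base order: Chen said that a director argued that this teacher reported Leila had described a contract on Friday.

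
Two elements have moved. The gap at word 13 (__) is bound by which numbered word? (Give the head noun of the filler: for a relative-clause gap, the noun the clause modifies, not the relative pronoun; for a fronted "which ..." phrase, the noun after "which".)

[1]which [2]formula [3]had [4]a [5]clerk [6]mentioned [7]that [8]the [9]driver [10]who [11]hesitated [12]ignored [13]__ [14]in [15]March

The marked gap is the direct object of "ignored".
Its filler is the fronted wh-phrase "which formula", at word 2.
(The other dependency links word 9 to a gap after word 10.)

2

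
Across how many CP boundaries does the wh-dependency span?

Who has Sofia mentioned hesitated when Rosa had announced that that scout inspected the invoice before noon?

1

"who" is extracted from the subject of "hesitated".
Boundaries crossed, outermost first: [Ø] — 1 in total.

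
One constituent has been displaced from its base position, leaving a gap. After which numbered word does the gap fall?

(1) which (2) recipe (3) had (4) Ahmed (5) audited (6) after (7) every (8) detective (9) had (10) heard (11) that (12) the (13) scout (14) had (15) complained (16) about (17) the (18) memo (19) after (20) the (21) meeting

5

The displaced element is "which recipe" (word 2).
It functions as the direct object of "audited", so the gap sits immediately after word 5 ("audited").
Base order: Ahmed had audited which recipe after every detective had heard that the scout had complained about the memo after the meeting.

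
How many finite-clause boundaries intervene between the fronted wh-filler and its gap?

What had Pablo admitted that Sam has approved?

1

"what" is extracted from the object of "approved".
Boundaries crossed, outermost first: [that] — 1 in total.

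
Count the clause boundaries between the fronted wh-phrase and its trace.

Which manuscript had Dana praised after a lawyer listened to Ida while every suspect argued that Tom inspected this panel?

0

"which manuscript" originates inside the matrix clause — no clause boundary is crossed.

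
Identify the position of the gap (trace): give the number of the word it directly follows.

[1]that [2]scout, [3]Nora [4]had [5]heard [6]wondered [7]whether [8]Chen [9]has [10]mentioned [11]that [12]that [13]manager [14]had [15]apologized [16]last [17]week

5

The displaced element is "that scout" (word 2).
It is linked across 1 clause boundary (Ø).
It functions as the subject of "wondered", so the gap sits immediately after word 5 ("heard").
Base order: Nora had heard that that scout wondered whether Chen has mentioned that that manager had apologized last week.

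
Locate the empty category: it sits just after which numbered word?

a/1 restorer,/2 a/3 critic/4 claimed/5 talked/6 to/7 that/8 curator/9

The displaced element is "a restorer" (word 2).
It is linked across 1 clause boundary (Ø).
It functions as the subject of "talked", so the gap sits immediately after word 5 ("claimed").
Base order: A critic claimed that a restorer talked to that curator.

5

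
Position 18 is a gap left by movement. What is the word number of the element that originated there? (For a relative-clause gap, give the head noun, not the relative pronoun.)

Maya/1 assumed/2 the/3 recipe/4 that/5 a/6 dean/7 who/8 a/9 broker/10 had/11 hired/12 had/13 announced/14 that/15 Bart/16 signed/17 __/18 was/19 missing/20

The gap at 18 is the object of "signed", inside a relative clause.
The relative pronoun is "that" (word 5); it is bound by the head noun immediately before it.
Its filler is the head noun "recipe", at word 4.

4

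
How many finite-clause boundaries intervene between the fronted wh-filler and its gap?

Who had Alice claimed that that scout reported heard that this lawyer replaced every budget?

2

"who" is extracted from the subject of "heard".
Boundaries crossed, outermost first: [that], [Ø] — 2 in total.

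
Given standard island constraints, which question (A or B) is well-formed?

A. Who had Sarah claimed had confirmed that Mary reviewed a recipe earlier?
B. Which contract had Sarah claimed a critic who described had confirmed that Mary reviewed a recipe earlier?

In B, the wh-phrase is extracted from inside a complex-NP island (relative clause) (introduced by "who"), which blocks movement.
In A, the extraction path crosses only that-complement boundaries, which are transparent.
So A is grammatical.

A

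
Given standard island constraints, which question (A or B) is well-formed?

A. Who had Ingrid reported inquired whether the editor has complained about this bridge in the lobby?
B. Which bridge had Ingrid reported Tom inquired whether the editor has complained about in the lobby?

In B, the wh-phrase is extracted from inside a wh-island (introduced by "whether"), which blocks movement.
In A, the extraction path crosses only that-complement boundaries, which are transparent.
So A is grammatical.

A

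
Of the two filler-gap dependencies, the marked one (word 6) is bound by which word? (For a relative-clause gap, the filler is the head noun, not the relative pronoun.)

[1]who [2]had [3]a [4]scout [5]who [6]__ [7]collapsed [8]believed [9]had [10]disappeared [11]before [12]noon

4

The marked gap is inside the relative clause, the subject of "collapsed".
Its filler is the head noun "scout" (via "who"), at word 4.
(The other dependency links word 1 to a gap after word 8.)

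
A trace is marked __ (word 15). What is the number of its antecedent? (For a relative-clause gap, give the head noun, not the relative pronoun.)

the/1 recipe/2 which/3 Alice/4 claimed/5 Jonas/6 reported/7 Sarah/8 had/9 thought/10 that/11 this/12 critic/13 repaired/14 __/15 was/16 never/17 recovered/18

2

The gap at 15 is the object of "repaired", inside a relative clause.
The relative pronoun is "which" (word 3); it is bound by the head noun immediately before it.
Its filler is the head noun "recipe", at word 2.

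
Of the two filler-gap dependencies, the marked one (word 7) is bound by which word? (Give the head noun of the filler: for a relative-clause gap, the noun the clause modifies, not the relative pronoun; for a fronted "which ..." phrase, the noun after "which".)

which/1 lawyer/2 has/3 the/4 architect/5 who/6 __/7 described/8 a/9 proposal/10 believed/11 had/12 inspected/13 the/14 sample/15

5

The marked gap is inside the relative clause, the subject of "described".
Its filler is the head noun "architect" (via "who"), at word 5.
(The other dependency links word 2 to a gap after word 11.)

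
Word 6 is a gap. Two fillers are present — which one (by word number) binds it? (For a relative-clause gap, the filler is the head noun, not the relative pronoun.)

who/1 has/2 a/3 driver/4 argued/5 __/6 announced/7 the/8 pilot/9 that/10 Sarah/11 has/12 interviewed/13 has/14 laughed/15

The marked gap is the subject of "announced".
Its filler is the fronted wh-phrase "who", at word 1.
(The other dependency links word 9 to a gap after word 13.)

1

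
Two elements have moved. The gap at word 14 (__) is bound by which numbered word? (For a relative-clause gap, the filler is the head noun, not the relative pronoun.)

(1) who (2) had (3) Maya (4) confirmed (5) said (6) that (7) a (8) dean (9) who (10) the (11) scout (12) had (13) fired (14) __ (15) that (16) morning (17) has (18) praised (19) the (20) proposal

8

The marked gap is inside the relative clause, the direct object of "fired".
Its filler is the head noun "dean" (via "who"), at word 8.
(The other dependency links word 1 to a gap after word 4.)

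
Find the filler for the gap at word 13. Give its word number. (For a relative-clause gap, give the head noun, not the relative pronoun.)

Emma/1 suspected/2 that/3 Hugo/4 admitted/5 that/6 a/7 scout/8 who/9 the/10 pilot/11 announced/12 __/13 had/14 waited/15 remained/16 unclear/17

8

The gap at 13 is the subject of "waited", inside a relative clause.
The relative pronoun is "who" (word 9); it is bound by the head noun immediately before it.
Its filler is the head noun "scout", at word 8.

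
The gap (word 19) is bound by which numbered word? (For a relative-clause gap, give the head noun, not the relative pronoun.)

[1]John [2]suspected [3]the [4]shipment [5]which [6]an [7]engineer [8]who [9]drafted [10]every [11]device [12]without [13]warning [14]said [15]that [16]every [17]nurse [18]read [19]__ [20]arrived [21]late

4

The gap at 19 is the object of "read", inside a relative clause.
The relative pronoun is "which" (word 5); it is bound by the head noun immediately before it.
Its filler is the head noun "shipment", at word 4.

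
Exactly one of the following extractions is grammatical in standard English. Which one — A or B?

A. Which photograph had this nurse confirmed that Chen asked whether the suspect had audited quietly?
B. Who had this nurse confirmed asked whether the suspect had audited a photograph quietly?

B

In A, the wh-phrase is extracted from inside a wh-island (introduced by "whether"), which blocks movement.
In B, the extraction path crosses only that-complement boundaries, which are transparent.
So B is grammatical.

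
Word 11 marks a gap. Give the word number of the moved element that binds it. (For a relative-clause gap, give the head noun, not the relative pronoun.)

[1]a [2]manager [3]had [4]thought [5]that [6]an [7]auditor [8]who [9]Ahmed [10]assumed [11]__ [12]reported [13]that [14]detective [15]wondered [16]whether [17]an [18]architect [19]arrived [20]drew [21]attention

7

The gap at 11 is the subject of "reported", inside a relative clause.
The relative pronoun is "who" (word 8); it is bound by the head noun immediately before it.
Its filler is the head noun "auditor", at word 7.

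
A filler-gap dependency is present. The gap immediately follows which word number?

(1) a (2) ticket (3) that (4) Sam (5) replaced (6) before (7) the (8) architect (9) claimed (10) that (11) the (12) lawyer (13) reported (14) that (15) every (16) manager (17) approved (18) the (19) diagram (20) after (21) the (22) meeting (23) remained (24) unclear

The displaced element is "a ticket" (word 2).
It functions as the direct object of "replaced", so the gap sits immediately after word 5 ("replaced").
Base order: Sam replaced a ticket before the architect claimed that the lawyer reported that every manager approved the diagram after the meeting.

5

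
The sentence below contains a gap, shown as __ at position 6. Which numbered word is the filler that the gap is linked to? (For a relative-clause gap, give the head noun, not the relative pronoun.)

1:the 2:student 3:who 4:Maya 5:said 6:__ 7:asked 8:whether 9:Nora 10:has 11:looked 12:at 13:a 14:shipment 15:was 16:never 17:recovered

The gap at 6 is the subject of "asked", inside a relative clause.
The relative pronoun is "who" (word 3); it is bound by the head noun immediately before it.
Its filler is the head noun "student", at word 2.

2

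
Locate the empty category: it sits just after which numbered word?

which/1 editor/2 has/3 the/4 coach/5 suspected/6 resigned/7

The displaced element is "which editor" (word 2).
It is linked across 1 clause boundary (Ø).
It functions as the subject of "resigned", so the gap sits immediately after word 6 ("suspected").
Base order: The coach has suspected that which editor resigned.

6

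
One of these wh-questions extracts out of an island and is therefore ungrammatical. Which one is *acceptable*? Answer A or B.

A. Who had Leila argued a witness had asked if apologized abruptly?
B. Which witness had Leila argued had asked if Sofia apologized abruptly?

B

In A, the wh-phrase is extracted from inside a wh-island (introduced by "if"), which blocks movement.
In B, the extraction path crosses only that-complement boundaries, which are transparent.
So B is grammatical.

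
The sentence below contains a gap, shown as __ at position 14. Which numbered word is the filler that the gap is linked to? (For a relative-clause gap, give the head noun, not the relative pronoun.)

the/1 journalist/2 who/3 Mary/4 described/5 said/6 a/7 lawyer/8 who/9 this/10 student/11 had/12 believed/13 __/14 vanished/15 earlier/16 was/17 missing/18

8

The gap at 14 is the subject of "vanished", inside a relative clause.
The relative pronoun is "who" (word 9); it is bound by the head noun immediately before it.
Its filler is the head noun "lawyer", at word 8.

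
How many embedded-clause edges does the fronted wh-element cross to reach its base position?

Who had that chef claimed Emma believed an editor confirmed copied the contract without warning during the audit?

3

"who" is extracted from the subject of "copied".
Boundaries crossed, outermost first: [Ø], [Ø], [Ø] — 3 in total.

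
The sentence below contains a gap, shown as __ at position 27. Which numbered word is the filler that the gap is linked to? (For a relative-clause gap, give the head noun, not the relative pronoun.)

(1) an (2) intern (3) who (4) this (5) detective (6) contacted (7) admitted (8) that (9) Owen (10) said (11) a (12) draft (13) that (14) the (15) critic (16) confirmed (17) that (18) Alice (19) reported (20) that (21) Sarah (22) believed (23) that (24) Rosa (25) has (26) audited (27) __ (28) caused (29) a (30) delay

The gap at 27 is the object of "audited", inside a relative clause.
The relative pronoun is "that" (word 13); it is bound by the head noun immediately before it.
Its filler is the head noun "draft", at word 12.

12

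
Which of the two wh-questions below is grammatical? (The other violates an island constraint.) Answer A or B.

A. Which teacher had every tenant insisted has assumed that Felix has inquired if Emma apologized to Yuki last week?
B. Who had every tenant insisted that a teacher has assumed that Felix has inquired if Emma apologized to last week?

In B, the wh-phrase is extracted from inside a wh-island (introduced by "if"), which blocks movement.
In A, the extraction path crosses only that-complement boundaries, which are transparent.
So A is grammatical.

A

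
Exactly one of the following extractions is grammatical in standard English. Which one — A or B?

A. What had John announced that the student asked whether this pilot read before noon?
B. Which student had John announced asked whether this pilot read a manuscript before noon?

In A, the wh-phrase is extracted from inside a wh-island (introduced by "whether"), which blocks movement.
In B, the extraction path crosses only that-complement boundaries, which are transparent.
So B is grammatical.

B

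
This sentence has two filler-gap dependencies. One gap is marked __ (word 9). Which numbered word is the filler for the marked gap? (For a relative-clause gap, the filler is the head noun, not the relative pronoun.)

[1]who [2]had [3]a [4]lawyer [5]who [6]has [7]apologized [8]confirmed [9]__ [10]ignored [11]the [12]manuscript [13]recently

The marked gap is the subject of "ignored".
Its filler is the fronted wh-phrase "who", at word 1.
(The other dependency links word 4 to a gap after word 5.)

1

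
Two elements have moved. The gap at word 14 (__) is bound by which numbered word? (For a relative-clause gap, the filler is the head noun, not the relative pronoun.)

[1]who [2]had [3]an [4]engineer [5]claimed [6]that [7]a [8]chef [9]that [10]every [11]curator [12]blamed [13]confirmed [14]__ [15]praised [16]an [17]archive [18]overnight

The marked gap is the subject of "praised".
Its filler is the fronted wh-phrase "who", at word 1.
(The other dependency links word 8 to a gap after word 12.)

1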